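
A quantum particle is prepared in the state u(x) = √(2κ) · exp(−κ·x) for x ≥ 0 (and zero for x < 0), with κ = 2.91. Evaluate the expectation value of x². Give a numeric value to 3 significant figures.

0.0590

⟨x²⟩ = ∫ x²·|u|² dx (integrals over the domain).
Every integrand reduces to terms xʲ·e^(−2κx) on [0, ∞); use ∫₀^∞ xʲ·e^(−2κx) dx = j!/(2κ)^(j+1).
⟨x²⟩ = 0.059045.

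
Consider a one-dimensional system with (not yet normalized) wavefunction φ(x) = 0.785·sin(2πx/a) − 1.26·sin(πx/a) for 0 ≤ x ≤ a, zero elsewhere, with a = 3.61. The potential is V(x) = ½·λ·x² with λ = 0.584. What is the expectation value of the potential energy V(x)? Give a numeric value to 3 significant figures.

⟨V⟩ = ∫ V(x)·|φ|² dx / ∫|φ|² dx.
On 0 ≤ x ≤ a (j ≠ l): ∫sin²(jπx/a) dx = a/2, ∫sin(jπx/a)·sin(lπx/a) dx = 0; diagonal moments ∫x·sin²(jπx/a) dx = a²/4, ∫x²·sin²(jπx/a) dx = a³·(1/6 − 1/(4j²π²)); cross terms ∫x·sin(jπx/a)·sin(lπx/a) dx = 0 for j + l even and −4jla²/(π²(j² − l²)²) for j + l odd, ∫x²·sin(jπx/a)·sin(lπx/a) dx = (−1)^(j+l)·4jla³/(π²(j² − l²)²); higher powers the same way via product-to-sum and parts.
State is unnormalized: ∫|φ|² dx = 3.9779, and ∫φ*·V(x)·φ dx = 6.8873, so ⟨V⟩ = 6.8873 / 3.9779.
⟨V⟩ = 1.7314.

1.73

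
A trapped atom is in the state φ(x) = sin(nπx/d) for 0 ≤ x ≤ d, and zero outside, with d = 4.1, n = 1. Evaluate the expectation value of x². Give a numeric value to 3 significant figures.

⟨x²⟩ = ∫ x²·|φ|² dx / ∫|φ|² dx (integrals over the domain).
With sin²θ = (1 − cos2θ)/2 on 0 ≤ x ≤ d: ∫sin²(nπx/d) dx = d/2, ∫x·sin²(nπx/d) dx = d²/4, ∫x²·sin²(nπx/d) dx = d³·(1/6 − 1/(4n²π²)); higher powers xᵏ the same way, integrating xᵏ·cos(2nπx/d) by parts.
State is unnormalized: ∫|φ|² dx = 2.0500, and ∫φ*·x²·φ dx = 9.7410, so ⟨x²⟩ = 9.7410 / 2.0500.
⟨x²⟩ = 4.7517.

4.75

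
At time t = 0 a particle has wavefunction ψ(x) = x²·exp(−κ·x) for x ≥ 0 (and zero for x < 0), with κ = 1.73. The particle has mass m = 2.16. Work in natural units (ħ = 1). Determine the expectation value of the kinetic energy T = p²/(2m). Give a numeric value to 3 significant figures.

T = −(ħ²/2m) d²/dx², so ⟨T⟩ = −(ħ²/2m) ∫ ψ*·ψ'' dx / ∫|ψ|² dx; with m = 2.16.
Differentiate x²·exp(−κ·x) with the product rule; every integrand then reduces to terms xʲ·e^(−2κx) on [0, ∞), with ∫₀^∞ xʲ·e^(−2κx) dx = j!/(2κ)^(j+1).
State is unnormalized: ∫|ψ|² dx = 0.048398, and ∫ψ*·(−ħ²/2m · ψ'') dx = 0.011177, so ⟨T⟩ = 0.011177 / 0.048398.
⟨T⟩ = 0.23093.

0.231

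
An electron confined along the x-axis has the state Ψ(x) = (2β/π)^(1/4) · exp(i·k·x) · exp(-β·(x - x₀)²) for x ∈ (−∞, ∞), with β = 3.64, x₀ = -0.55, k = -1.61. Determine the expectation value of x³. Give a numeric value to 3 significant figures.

⟨x³⟩ = ∫ x³·|Ψ|² dx (integrals over the domain).
Gaussian moments (u = x − x₀): ∫u^(2j)·e^(−2βu²) du = (2j−1)!!/(4β)^j · √(π/(2β)), odd powers integrate to 0; here √(π/(2β)) = 0.65692.
⟨x³⟩ = -0.27970.

-0.280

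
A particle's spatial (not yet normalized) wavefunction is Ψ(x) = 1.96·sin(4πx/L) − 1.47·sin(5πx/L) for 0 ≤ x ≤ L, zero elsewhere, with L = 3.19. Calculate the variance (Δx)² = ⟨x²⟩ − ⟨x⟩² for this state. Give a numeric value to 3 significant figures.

Compute ⟨x⟩ and ⟨x²⟩ separately, then (Δx)² = ⟨x²⟩ − ⟨x⟩².
On 0 ≤ x ≤ L (j ≠ l): ∫sin²(jπx/L) dx = L/2, ∫sin(jπx/L)·sin(lπx/L) dx = 0; diagonal moments ∫x·sin²(jπx/L) dx = L²/4, ∫x²·sin²(jπx/L) dx = L³·(1/6 − 1/(4j²π²)); cross terms ∫x·sin(jπx/L)·sin(lπx/L) dx = 0 for j + l even and −4jlL²/(π²(j² − l²)²) for j + l odd, ∫x²·sin(jπx/L)·sin(lπx/L) dx = (−1)^(j+l)·4jlL³/(π²(j² − l²)²); higher powers the same way via product-to-sum and parts.
Normalization: ∫|Ψ|² dx = 9.5740.
⟨x⟩ = 2.2079 and ⟨x²⟩ = 5.3192.
(Δx)² = 5.3192 − (2.2079)² = 0.44430.

0.444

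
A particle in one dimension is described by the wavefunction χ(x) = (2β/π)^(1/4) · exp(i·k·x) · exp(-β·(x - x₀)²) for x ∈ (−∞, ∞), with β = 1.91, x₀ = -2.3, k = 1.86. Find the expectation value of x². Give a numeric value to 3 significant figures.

5.42

⟨x²⟩ = ∫ x²·|χ|² dx (integrals over the domain).
Gaussian moments (u = x − x₀): ∫u^(2j)·e^(−2βu²) du = (2j−1)!!/(4β)^j · √(π/(2β)), odd powers integrate to 0; here √(π/(2β)) = 0.90687.
⟨x²⟩ = 5.4209.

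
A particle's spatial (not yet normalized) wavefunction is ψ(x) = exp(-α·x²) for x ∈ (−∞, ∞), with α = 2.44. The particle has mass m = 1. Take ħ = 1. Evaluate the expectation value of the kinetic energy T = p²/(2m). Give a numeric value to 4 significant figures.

1.220

T = −(ħ²/2m) d²/dx², so ⟨T⟩ = −(ħ²/2m) ∫ ψ*·ψ'' dx / ∫|ψ|² dx; with m = 1.
Gaussian moments: ∫x^(2j)·e^(−2αx²) dx = (2j−1)!!/(4α)^j · √(π/(2α)), odd powers integrate to 0; here √(π/(2α)) = 0.80235. Derivatives: d/dx e^(−αx²) = −2αx·e^(−αx²), d²/dx² e^(−αx²) = (4α²x² − 2α)·e^(−αx²).
State is unnormalized: ∫|ψ|² dx = 0.80235, and ∫ψ*·(−ħ²/2m · ψ'') dx = 0.97887, so ⟨T⟩ = 0.97887 / 0.80235.
⟨T⟩ = 1.2200.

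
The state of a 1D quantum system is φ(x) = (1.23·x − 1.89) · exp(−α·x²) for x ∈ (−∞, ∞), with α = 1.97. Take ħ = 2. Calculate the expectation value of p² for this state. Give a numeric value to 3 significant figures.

p² φ = −ħ² d²φ/dx²; ⟨p²⟩ = −ħ² ∫ φ*·φ'' dx / ∫|φ|² dx.
Expand each integrand as polynomial × e^(−2αx²) and use ∫x^(2j)·e^(−2αx²) dx = (2j−1)!!/(4α)^j · √(π/(2α)), odd powers → 0; here √(π/(2α)) = 0.89295. Differentiate with the product rule, d/dx e^(−αx²) = −2αx·e^(−αx²).
State is unnormalized: ∫|φ|² dx = 3.3611, and ∫φ*·(−ħ² φ'') dx = 29.188, so ⟨p²⟩ = 29.188 / 3.3611.
⟨p²⟩ = 8.6839.

8.68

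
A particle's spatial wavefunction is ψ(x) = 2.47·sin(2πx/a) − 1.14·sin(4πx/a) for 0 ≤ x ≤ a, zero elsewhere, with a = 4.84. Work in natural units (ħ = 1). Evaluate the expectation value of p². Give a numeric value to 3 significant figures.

2.57

p² ψ = −ħ² d²ψ/dx²; ⟨p²⟩ = −ħ² ∫ ψ*·ψ'' dx / ∫|ψ|² dx.
d²/dx² sin(jπx/a) = −(jπ/a)²·sin(jπx/a); on 0 ≤ x ≤ a, ∫sin²(jπx/a) dx = a/2 and ∫sin(jπx/a)·sin(lπx/a) dx = 0 for j ≠ l, so only diagonal terms survive in ∫|ψ|² and ∫ψ·ψ″; ∫ψ·ψ′ dx = [ψ²/2] between the walls = 0.
State is unnormalized: ∫|ψ|² dx = 17.909, and ∫ψ*·(−ħ² ψ'') dx = 46.082, so ⟨p²⟩ = 46.082 / 17.909.
⟨p²⟩ = 2.5731.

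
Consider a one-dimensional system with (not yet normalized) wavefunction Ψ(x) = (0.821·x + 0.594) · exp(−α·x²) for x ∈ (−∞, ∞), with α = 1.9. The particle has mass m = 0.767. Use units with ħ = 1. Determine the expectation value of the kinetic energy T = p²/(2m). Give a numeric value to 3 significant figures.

1.74

T = −(ħ²/2m) d²/dx², so ⟨T⟩ = −(ħ²/2m) ∫ Ψ*·Ψ'' dx / ∫|Ψ|² dx; with m = 0.767.
Expand each integrand as polynomial × e^(−2αx²) and use ∫x^(2j)·e^(−2αx²) dx = (2j−1)!!/(4α)^j · √(π/(2α)), odd powers → 0; here √(π/(2α)) = 0.90925. Differentiate with the product rule, d/dx e^(−αx²) = −2αx·e^(−αx²).
State is unnormalized: ∫|Ψ|² dx = 0.40146, and ∫Ψ*·(−ħ²/2m · Ψ'') dx = 0.69700, so ⟨T⟩ = 0.69700 / 0.40146.
⟨T⟩ = 1.7362.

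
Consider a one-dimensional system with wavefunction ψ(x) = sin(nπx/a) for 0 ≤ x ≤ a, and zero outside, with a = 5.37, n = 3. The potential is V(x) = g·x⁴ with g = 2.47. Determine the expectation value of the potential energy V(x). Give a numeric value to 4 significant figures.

⟨V⟩ = ∫ V(x)·|ψ|² dx / ∫|ψ|² dx.
With sin²θ = (1 − cos2θ)/2 on 0 ≤ x ≤ a: ∫sin²(nπx/a) dx = a/2, ∫x·sin²(nπx/a) dx = a²/4, ∫x²·sin²(nπx/a) dx = a³·(1/6 − 1/(4n²π²)); higher powers xᵏ the same way, integrating xᵏ·cos(2nπx/a) by parts.
State is unnormalized: ∫|ψ|² dx = 2.6850, and ∫ψ*·V(x)·ψ dx = 1041.9, so ⟨V⟩ = 1041.9 / 2.6850.
⟨V⟩ = 388.06.

388.1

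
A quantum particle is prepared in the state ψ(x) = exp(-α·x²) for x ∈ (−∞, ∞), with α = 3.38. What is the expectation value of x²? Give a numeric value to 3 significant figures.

0.0740

⟨x²⟩ = ∫ x²·|ψ|² dx / ∫|ψ|² dx (integrals over the domain).
Gaussian moments: ∫x^(2j)·e^(−2αx²) dx = (2j−1)!!/(4α)^j · √(π/(2α)), odd powers integrate to 0; here √(π/(2α)) = 0.68171.
State is unnormalized: ∫|ψ|² dx = 0.68171, and ∫ψ*·x²·ψ dx = 0.050423, so ⟨x²⟩ = 0.050423 / 0.68171.
⟨x²⟩ = 0.073964.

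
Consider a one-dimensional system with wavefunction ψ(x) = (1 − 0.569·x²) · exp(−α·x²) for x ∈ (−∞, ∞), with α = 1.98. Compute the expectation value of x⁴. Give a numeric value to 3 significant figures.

0.0254

⟨x⁴⟩ = ∫ x⁴·|ψ|² dx / ∫|ψ|² dx (integrals over the domain).
Expand each integrand as polynomial × e^(−2αx²) and use ∫x^(2j)·e^(−2αx²) dx = (2j−1)!!/(4α)^j · √(π/(2α)), odd powers → 0; here √(π/(2α)) = 0.89069.
State is unnormalized: ∫|ψ|² dx = 0.77650, and ∫ψ*·x⁴·ψ dx = 0.019690, so ⟨x⁴⟩ = 0.019690 / 0.77650.
⟨x⁴⟩ = 0.025357.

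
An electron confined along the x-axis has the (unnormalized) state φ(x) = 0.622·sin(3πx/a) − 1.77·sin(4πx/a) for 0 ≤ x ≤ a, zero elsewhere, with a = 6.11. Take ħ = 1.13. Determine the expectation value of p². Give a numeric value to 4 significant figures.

5.142

p² φ = −ħ² d²φ/dx²; ⟨p²⟩ = −ħ² ∫ φ*·φ'' dx / ∫|φ|² dx.
d²/dx² sin(jπx/a) = −(jπ/a)²·sin(jπx/a); on 0 ≤ x ≤ a, ∫sin²(jπx/a) dx = a/2 and ∫sin(jπx/a)·sin(lπx/a) dx = 0 for j ≠ l, so only diagonal terms survive in ∫|φ|² and ∫φ·φ″; ∫φ·φ′ dx = [φ²/2] between the walls = 0.
State is unnormalized: ∫|φ|² dx = 10.753, and ∫φ*·(−ħ² φ'') dx = 55.286, so ⟨p²⟩ = 55.286 / 10.753.
⟨p²⟩ = 5.1415.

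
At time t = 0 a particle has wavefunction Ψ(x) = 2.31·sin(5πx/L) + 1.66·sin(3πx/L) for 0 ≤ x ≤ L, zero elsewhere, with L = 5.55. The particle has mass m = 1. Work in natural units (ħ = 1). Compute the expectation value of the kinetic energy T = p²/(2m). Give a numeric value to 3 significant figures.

3.13

T = −(ħ²/2m) d²/dx², so ⟨T⟩ = −(ħ²/2m) ∫ Ψ*·Ψ'' dx / ∫|Ψ|² dx; with m = 1.
d²/dx² sin(jπx/L) = −(jπ/L)²·sin(jπx/L); on 0 ≤ x ≤ L, ∫sin²(jπx/L) dx = L/2 and ∫sin(jπx/L)·sin(lπx/L) dx = 0 for j ≠ l, so only diagonal terms survive in ∫|Ψ|² and ∫Ψ·Ψ″; ∫Ψ·Ψ′ dx = [Ψ²/2] between the walls = 0.
State is unnormalized: ∫|Ψ|² dx = 22.454, and ∫Ψ*·(−ħ²/2m · Ψ'') dx = 70.333, so ⟨T⟩ = 70.333 / 22.454.
⟨T⟩ = 3.1323.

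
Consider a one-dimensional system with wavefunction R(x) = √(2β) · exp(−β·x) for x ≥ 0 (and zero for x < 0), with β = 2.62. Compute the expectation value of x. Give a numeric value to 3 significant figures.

⟨x⟩ = ∫ x·|R|² dx (integrals over the domain).
Every integrand reduces to terms xʲ·e^(−2βx) on [0, ∞); use ∫₀^∞ xʲ·e^(−2βx) dx = j!/(2β)^(j+1).
⟨x⟩ = 0.19084.

0.191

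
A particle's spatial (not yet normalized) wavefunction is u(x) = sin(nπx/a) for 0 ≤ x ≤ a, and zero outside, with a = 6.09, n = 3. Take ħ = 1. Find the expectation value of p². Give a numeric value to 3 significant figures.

p² u = −ħ² d²u/dx²; ⟨p²⟩ = −ħ² ∫ u*·u'' dx / ∫|u|² dx.
d/dx sin(nπx/a) = (nπ/a)·cos(nπx/a) and d²/dx² sin(nπx/a) = −(nπ/a)²·sin(nπx/a); on 0 ≤ x ≤ a, ∫sin²(nπx/a) dx = a/2 and ∫sin(nπx/a)·cos(nπx/a) dx = 0.
State is unnormalized: ∫|u|² dx = 3.0450, and ∫u*·(−ħ² u'') dx = 7.2928, so ⟨p²⟩ = 7.2928 / 3.0450.
⟨p²⟩ = 2.3950.

2.40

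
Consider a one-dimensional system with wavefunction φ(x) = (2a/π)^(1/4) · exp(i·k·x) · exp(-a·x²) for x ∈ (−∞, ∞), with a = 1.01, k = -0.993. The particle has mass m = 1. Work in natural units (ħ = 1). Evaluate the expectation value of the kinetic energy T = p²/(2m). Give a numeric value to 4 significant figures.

0.9980

T = −(ħ²/2m) d²/dx², so ⟨T⟩ = −(ħ²/2m) ∫ φ*·φ'' dx; with m = 1.
Gaussian moments: ∫x^(2j)·e^(−2ax²) dx = (2j−1)!!/(4a)^j · √(π/(2a)), odd powers integrate to 0; here √(π/(2a)) = 1.2471. Derivatives: φ′ = (ik − 2ax)·φ, φ″ = ((ik − 2ax)² − 2a)·φ; the odd-in-x pieces drop out.
⟨T⟩ = 0.99802.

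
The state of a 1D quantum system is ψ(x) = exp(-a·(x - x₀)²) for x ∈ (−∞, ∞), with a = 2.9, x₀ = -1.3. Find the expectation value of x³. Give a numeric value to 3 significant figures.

-2.53

⟨x³⟩ = ∫ x³·|ψ|² dx / ∫|ψ|² dx (integrals over the domain).
Gaussian moments (u = x − x₀): ∫u^(2j)·e^(−2au²) du = (2j−1)!!/(4a)^j · √(π/(2a)), odd powers integrate to 0; here √(π/(2a)) = 0.73597.
State is unnormalized: ∫|ψ|² dx = 0.73597, and ∫ψ*·x³·ψ dx = -1.8644, so ⟨x³⟩ = -1.8644 / 0.73597.
⟨x³⟩ = -2.5332.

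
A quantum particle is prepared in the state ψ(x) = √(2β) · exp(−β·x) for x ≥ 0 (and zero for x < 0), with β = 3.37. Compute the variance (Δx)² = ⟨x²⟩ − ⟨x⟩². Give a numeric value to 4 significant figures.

Compute ⟨x⟩ and ⟨x²⟩ separately, then (Δx)² = ⟨x²⟩ − ⟨x⟩².
Every integrand reduces to terms xʲ·e^(−2βx) on [0, ∞); use ∫₀^∞ xʲ·e^(−2βx) dx = j!/(2β)^(j+1).
⟨x⟩ = 0.14837 and ⟨x²⟩ = 0.044026.
(Δx)² = 0.044026 − (0.14837)² = 0.022013.

0.02201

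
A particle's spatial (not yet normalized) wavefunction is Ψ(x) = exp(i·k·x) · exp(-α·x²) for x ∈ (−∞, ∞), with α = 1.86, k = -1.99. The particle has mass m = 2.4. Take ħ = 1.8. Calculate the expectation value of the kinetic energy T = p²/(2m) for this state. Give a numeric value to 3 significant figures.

3.93

T = −(ħ²/2m) d²/dx², so ⟨T⟩ = −(ħ²/2m) ∫ Ψ*·Ψ'' dx / ∫|Ψ|² dx; with m = 2.4.
Gaussian moments: ∫x^(2j)·e^(−2αx²) dx = (2j−1)!!/(4α)^j · √(π/(2α)), odd powers integrate to 0; here √(π/(2α)) = 0.91897. Derivatives: Ψ′ = (ik − 2αx)·Ψ, Ψ″ = ((ik − 2αx)² − 2α)·Ψ; the odd-in-x pieces drop out.
State is unnormalized: ∫|Ψ|² dx = 0.91897, and ∫Ψ*·(−ħ²/2m · Ψ'') dx = 3.6103, so ⟨T⟩ = 3.6103 / 0.91897.
⟨T⟩ = 3.9286.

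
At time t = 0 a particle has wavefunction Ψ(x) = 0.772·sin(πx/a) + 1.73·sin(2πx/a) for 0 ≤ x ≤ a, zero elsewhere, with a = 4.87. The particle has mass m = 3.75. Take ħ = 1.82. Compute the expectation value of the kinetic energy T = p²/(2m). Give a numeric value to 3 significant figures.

T = −(ħ²/2m) d²/dx², so ⟨T⟩ = −(ħ²/2m) ∫ Ψ*·Ψ'' dx / ∫|Ψ|² dx; with m = 3.75.
d²/dx² sin(jπx/a) = −(jπ/a)²·sin(jπx/a); on 0 ≤ x ≤ a, ∫sin²(jπx/a) dx = a/2 and ∫sin(jπx/a)·sin(lπx/a) dx = 0 for j ≠ l, so only diagonal terms survive in ∫|Ψ|² and ∫Ψ·Ψ″; ∫Ψ·Ψ′ dx = [Ψ²/2] between the walls = 0.
State is unnormalized: ∫|Ψ|² dx = 8.7389, and ∫Ψ*·(−ħ²/2m · Ψ'') dx = 5.6244, so ⟨T⟩ = 5.6244 / 8.7389.
⟨T⟩ = 0.64360.

0.644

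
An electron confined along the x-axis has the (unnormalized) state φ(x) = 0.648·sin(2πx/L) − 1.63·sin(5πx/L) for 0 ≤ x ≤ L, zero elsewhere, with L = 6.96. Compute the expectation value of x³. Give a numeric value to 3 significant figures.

⟨x³⟩ = ∫ x³·|φ|² dx / ∫|φ|² dx (integrals over the domain).
On 0 ≤ x ≤ L (j ≠ l): ∫sin²(jπx/L) dx = L/2, ∫sin(jπx/L)·sin(lπx/L) dx = 0; diagonal moments ∫x·sin²(jπx/L) dx = L²/4, ∫x²·sin²(jπx/L) dx = L³·(1/6 − 1/(4j²π²)); cross terms ∫x·sin(jπx/L)·sin(lπx/L) dx = 0 for j + l even and −4jlL²/(π²(j² − l²)²) for j + l odd, ∫x²·sin(jπx/L)·sin(lπx/L) dx = (−1)^(j+l)·4jlL³/(π²(j² − l²)²); higher powers the same way via product-to-sum and parts.
State is unnormalized: ∫|φ|² dx = 10.707, and ∫φ*·x³·φ dx = 948.36, so ⟨x³⟩ = 948.36 / 10.707.
⟨x³⟩ = 88.571.

88.6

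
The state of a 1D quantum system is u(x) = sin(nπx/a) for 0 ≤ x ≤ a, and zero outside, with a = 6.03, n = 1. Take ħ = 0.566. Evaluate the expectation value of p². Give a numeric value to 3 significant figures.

p² u = −ħ² d²u/dx²; ⟨p²⟩ = −ħ² ∫ u*·u'' dx / ∫|u|² dx.
d/dx sin(nπx/a) = (nπ/a)·cos(nπx/a) and d²/dx² sin(nπx/a) = −(nπ/a)²·sin(nπx/a); on 0 ≤ x ≤ a, ∫sin²(nπx/a) dx = a/2 and ∫sin(nπx/a)·cos(nπx/a) dx = 0.
State is unnormalized: ∫|u|² dx = 3.0150, and ∫u*·(−ħ² u'') dx = 0.26217, so ⟨p²⟩ = 0.26217 / 3.0150.
⟨p²⟩ = 0.086956.

0.0870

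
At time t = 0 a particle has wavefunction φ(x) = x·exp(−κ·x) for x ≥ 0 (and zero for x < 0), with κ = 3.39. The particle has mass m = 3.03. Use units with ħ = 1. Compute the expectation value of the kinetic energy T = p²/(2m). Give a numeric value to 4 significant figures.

1.896

T = −(ħ²/2m) d²/dx², so ⟨T⟩ = −(ħ²/2m) ∫ φ*·φ'' dx / ∫|φ|² dx; with m = 3.03.
Differentiate x·exp(−κ·x) with the product rule; every integrand then reduces to terms xʲ·e^(−2κx) on [0, ∞), with ∫₀^∞ xʲ·e^(−2κx) dx = j!/(2κ)^(j+1).
State is unnormalized: ∫|φ|² dx = 0.0064171, and ∫φ*·(−ħ²/2m · φ'') dx = 0.012169, so ⟨T⟩ = 0.012169 / 0.0064171.
⟨T⟩ = 1.8964.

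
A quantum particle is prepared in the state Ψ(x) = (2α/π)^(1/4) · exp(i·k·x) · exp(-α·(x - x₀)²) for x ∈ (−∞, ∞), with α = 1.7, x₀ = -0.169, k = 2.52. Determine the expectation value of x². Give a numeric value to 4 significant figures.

0.1756

⟨x²⟩ = ∫ x²·|Ψ|² dx (integrals over the domain).
Gaussian moments (u = x − x₀): ∫u^(2j)·e^(−2αu²) du = (2j−1)!!/(4α)^j · √(π/(2α)), odd powers integrate to 0; here √(π/(2α)) = 0.96125.
⟨x²⟩ = 0.17562.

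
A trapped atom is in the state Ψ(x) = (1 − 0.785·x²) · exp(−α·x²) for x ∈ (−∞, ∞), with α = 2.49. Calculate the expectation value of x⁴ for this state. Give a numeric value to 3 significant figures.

0.0151

⟨x⁴⟩ = ∫ x⁴·|Ψ|² dx / ∫|Ψ|² dx (integrals over the domain).
Expand each integrand as polynomial × e^(−2αx²) and use ∫x^(2j)·e^(−2αx²) dx = (2j−1)!!/(4α)^j · √(π/(2α)), odd powers → 0; here √(π/(2α)) = 0.79426.
State is unnormalized: ∫|Ψ|² dx = 0.68386, and ∫Ψ*·x⁴·Ψ dx = 0.010311, so ⟨x⁴⟩ = 0.010311 / 0.68386.
⟨x⁴⟩ = 0.015077.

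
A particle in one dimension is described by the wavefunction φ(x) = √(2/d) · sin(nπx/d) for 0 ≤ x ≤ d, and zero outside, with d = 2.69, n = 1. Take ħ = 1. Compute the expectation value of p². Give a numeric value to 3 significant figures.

p² φ = −ħ² d²φ/dx²; ⟨p²⟩ = −ħ² ∫ φ*·φ'' dx.
d/dx sin(nπx/d) = (nπ/d)·cos(nπx/d) and d²/dx² sin(nπx/d) = −(nπ/d)²·sin(nπx/d); on 0 ≤ x ≤ d, ∫sin²(nπx/d) dx = d/2 and ∫sin(nπx/d)·cos(nπx/d) dx = 0.
⟨p²⟩ = 1.3639.

1.36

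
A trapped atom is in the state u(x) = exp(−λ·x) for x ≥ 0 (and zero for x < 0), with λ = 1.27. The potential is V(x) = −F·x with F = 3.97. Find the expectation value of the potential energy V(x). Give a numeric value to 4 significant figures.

-1.563

⟨V⟩ = ∫ V(x)·|u|² dx / ∫|u|² dx.
Every integrand reduces to terms xʲ·e^(−2λx) on [0, ∞); use ∫₀^∞ xʲ·e^(−2λx) dx = j!/(2λ)^(j+1).
State is unnormalized: ∫|u|² dx = 0.39370, and ∫u*·V(x)·u dx = -0.61535, so ⟨V⟩ = -0.61535 / 0.39370.
⟨V⟩ = -1.5630.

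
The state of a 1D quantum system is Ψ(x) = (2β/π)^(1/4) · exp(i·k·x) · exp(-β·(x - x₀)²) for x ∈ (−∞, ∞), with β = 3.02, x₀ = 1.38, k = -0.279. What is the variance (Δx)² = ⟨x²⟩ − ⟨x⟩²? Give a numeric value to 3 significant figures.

Compute ⟨x⟩ and ⟨x²⟩ separately, then (Δx)² = ⟨x²⟩ − ⟨x⟩².
Gaussian moments (u = x − x₀): ∫u^(2j)·e^(−2βu²) du = (2j−1)!!/(4β)^j · √(π/(2β)), odd powers integrate to 0; here √(π/(2β)) = 0.72120.
⟨x⟩ = 1.3800 and ⟨x²⟩ = 1.9872.
(Δx)² = 1.9872 − (1.3800)² = 0.082781.

0.0828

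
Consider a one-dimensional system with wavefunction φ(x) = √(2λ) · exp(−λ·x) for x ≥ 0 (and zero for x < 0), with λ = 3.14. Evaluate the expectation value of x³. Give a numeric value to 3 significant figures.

⟨x³⟩ = ∫ x³·|φ|² dx (integrals over the domain).
Every integrand reduces to terms xʲ·e^(−2λx) on [0, ∞); use ∫₀^∞ xʲ·e^(−2λx) dx = j!/(2λ)^(j+1).
⟨x³⟩ = 0.024225.

0.0242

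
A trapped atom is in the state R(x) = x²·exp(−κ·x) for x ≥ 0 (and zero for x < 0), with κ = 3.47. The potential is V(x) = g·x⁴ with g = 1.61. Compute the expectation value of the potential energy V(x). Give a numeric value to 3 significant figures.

1.17

⟨V⟩ = ∫ V(x)·|R|² dx / ∫|R|² dx.
Every integrand reduces to terms xʲ·e^(−2κx) on [0, ∞); use ∫₀^∞ xʲ·e^(−2κx) dx = j!/(2κ)^(j+1).
State is unnormalized: ∫|R|² dx = 0.0014908, and ∫R*·V(x)·R dx = 0.0017382, so ⟨V⟩ = 0.0017382 / 0.0014908.
⟨V⟩ = 1.1660.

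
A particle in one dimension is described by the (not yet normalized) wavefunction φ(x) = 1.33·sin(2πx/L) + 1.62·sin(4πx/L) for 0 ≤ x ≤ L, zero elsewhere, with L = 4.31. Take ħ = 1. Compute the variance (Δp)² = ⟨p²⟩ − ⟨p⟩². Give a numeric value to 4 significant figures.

5.934

Compute ⟨p⟩ and ⟨p²⟩ separately; (Δp)² = ⟨p²⟩ − ⟨p⟩².
d²/dx² sin(jπx/L) = −(jπ/L)²·sin(jπx/L); on 0 ≤ x ≤ L, ∫sin²(jπx/L) dx = L/2 and ∫sin(jπx/L)·sin(lπx/L) dx = 0 for j ≠ l, so only diagonal terms survive in ∫|φ|² and ∫φ·φ″; ∫φ·φ′ dx = [φ²/2] between the walls = 0.
Normalization: ∫|φ|² dx = 9.4676.
⟨p⟩ = 0.0000 and ⟨p²⟩ = 5.9338.
(Δp)² = 5.9338 − (0.0000)² = 5.9338.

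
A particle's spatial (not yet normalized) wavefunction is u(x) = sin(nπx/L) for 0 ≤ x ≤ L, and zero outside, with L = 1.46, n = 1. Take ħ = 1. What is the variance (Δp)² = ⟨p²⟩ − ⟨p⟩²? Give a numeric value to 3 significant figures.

Compute ⟨p⟩ and ⟨p²⟩ separately; (Δp)² = ⟨p²⟩ − ⟨p⟩².
d/dx sin(nπx/L) = (nπ/L)·cos(nπx/L) and d²/dx² sin(nπx/L) = −(nπ/L)²·sin(nπx/L); on 0 ≤ x ≤ L, ∫sin²(nπx/L) dx = L/2 and ∫sin(nπx/L)·cos(nπx/L) dx = 0.
Normalization: ∫|u|² dx = 0.73000.
⟨p⟩ = 0.0000 and ⟨p²⟩ = 4.6301.
(Δp)² = 4.6301 − (0.0000)² = 4.6301.

4.63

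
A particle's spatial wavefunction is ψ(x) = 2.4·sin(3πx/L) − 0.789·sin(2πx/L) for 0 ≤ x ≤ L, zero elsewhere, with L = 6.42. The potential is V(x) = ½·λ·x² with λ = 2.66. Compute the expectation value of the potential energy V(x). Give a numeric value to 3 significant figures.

⟨V⟩ = ∫ V(x)·|ψ|² dx / ∫|ψ|² dx.
On 0 ≤ x ≤ L (j ≠ l): ∫sin²(jπx/L) dx = L/2, ∫sin(jπx/L)·sin(lπx/L) dx = 0; diagonal moments ∫x·sin²(jπx/L) dx = L²/4, ∫x²·sin²(jπx/L) dx = L³·(1/6 − 1/(4j²π²)); cross terms ∫x·sin(jπx/L)·sin(lπx/L) dx = 0 for j + l even and −4jlL²/(π²(j² − l²)²) for j + l odd, ∫x²·sin(jπx/L)·sin(lπx/L) dx = (−1)^(j+l)·4jlL³/(π²(j² − l²)²); higher powers the same way via product-to-sum and parts.
State is unnormalized: ∫|ψ|² dx = 20.488, and ∫ψ*·V(x)·ψ dx = 496.92, so ⟨V⟩ = 496.92 / 20.488.
⟨V⟩ = 24.254.

24.3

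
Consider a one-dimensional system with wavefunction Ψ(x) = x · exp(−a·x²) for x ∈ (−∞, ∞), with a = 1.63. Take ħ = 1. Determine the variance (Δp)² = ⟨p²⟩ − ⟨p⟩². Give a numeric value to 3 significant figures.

Compute ⟨p⟩ and ⟨p²⟩ separately; (Δp)² = ⟨p²⟩ − ⟨p⟩².
Expand each integrand as polynomial × e^(−2ax²) and use ∫x^(2j)·e^(−2ax²) dx = (2j−1)!!/(4a)^j · √(π/(2a)), odd powers → 0; here √(π/(2a)) = 0.98167. Differentiate with the product rule, d/dx e^(−ax²) = −2ax·e^(−ax²).
Normalization: ∫|Ψ|² dx = 0.15056.
⟨p⟩ = 0.0000 and ⟨p²⟩ = 4.8900.
(Δp)² = 4.8900 − (0.0000)² = 4.8900.

4.89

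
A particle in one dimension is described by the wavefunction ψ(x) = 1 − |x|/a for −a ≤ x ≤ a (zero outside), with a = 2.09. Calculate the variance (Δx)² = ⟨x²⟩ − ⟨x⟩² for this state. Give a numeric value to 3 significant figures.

Compute ⟨x⟩ and ⟨x²⟩ separately, then (Δx)² = ⟨x²⟩ − ⟨x⟩².
ψ is even, so ∫ over [−a, a] = 2∫₀ᵃ with ψ = 1 − x/a there: ∫₀ᵃ (1 − x/a)² dx = a/3, ∫₀ᵃ x²(1 − x/a)² dx = a³/30, ∫₀ᵃ x⁴(1 − x/a)² dx = a⁵/105.
Normalization: ∫|ψ|² dx = 1.3933.
⟨x⟩ = 0.0000 and ⟨x²⟩ = 0.43681.
(Δx)² = 0.43681 − (0.0000)² = 0.43681.

0.437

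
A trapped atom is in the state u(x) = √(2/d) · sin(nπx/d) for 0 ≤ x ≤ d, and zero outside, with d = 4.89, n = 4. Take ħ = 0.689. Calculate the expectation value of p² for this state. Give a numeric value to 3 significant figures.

p² u = −ħ² d²u/dx²; ⟨p²⟩ = −ħ² ∫ u*·u'' dx.
d/dx sin(nπx/d) = (nπ/d)·cos(nπx/d) and d²/dx² sin(nπx/d) = −(nπ/d)²·sin(nπx/d); on 0 ≤ x ≤ d, ∫sin²(nπx/d) dx = d/2 and ∫sin(nπx/d)·cos(nπx/d) dx = 0.
⟨p²⟩ = 3.1350.

3.14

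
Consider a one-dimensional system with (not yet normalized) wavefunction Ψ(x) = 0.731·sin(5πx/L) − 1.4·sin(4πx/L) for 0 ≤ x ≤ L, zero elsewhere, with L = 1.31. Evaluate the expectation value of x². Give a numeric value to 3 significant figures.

0.849

⟨x²⟩ = ∫ x²·|Ψ|² dx / ∫|Ψ|² dx (integrals over the domain).
On 0 ≤ x ≤ L (j ≠ l): ∫sin²(jπx/L) dx = L/2, ∫sin(jπx/L)·sin(lπx/L) dx = 0; diagonal moments ∫x·sin²(jπx/L) dx = L²/4, ∫x²·sin²(jπx/L) dx = L³·(1/6 − 1/(4j²π²)); cross terms ∫x·sin(jπx/L)·sin(lπx/L) dx = 0 for j + l even and −4jlL²/(π²(j² − l²)²) for j + l odd, ∫x²·sin(jπx/L)·sin(lπx/L) dx = (−1)^(j+l)·4jlL³/(π²(j² − l²)²); higher powers the same way via product-to-sum and parts.
State is unnormalized: ∫|Ψ|² dx = 1.6338, and ∫Ψ*·x²·Ψ dx = 1.3869, so ⟨x²⟩ = 1.3869 / 1.6338.
⟨x²⟩ = 0.84885.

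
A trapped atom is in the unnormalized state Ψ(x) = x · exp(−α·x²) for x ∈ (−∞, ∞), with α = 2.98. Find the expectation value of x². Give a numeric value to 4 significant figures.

⟨x²⟩ = ∫ x²·|Ψ|² dx / ∫|Ψ|² dx (integrals over the domain).
Expand each integrand as polynomial × e^(−2αx²) and use ∫x^(2j)·e^(−2αx²) dx = (2j−1)!!/(4α)^j · √(π/(2α)), odd powers → 0; here √(π/(2α)) = 0.72603.
State is unnormalized: ∫|Ψ|² dx = 0.060908, and ∫Ψ*·x²·Ψ dx = 0.015329, so ⟨x²⟩ = 0.015329 / 0.060908.
⟨x²⟩ = 0.25168.

0.2517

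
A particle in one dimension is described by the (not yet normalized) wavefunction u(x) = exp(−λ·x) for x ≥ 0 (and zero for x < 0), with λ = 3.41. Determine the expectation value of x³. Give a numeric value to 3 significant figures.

0.0189

⟨x³⟩ = ∫ x³·|u|² dx / ∫|u|² dx (integrals over the domain).
Every integrand reduces to terms xʲ·e^(−2λx) on [0, ∞); use ∫₀^∞ xʲ·e^(−2λx) dx = j!/(2λ)^(j+1).
State is unnormalized: ∫|u|² dx = 0.14663, and ∫u*·x³·u dx = 0.0027734, so ⟨x³⟩ = 0.0027734 / 0.14663.
⟨x³⟩ = 0.018915.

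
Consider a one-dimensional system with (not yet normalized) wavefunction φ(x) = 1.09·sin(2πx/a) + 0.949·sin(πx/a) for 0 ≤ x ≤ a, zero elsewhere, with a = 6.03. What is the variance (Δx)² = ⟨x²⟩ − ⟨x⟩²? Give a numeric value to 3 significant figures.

0.816

Compute ⟨x⟩ and ⟨x²⟩ separately, then (Δx)² = ⟨x²⟩ − ⟨x⟩².
On 0 ≤ x ≤ a (j ≠ l): ∫sin²(jπx/a) dx = a/2, ∫sin(jπx/a)·sin(lπx/a) dx = 0; diagonal moments ∫x·sin²(jπx/a) dx = a²/4, ∫x²·sin²(jπx/a) dx = a³·(1/6 − 1/(4j²π²)); cross terms ∫x·sin(jπx/a)·sin(lπx/a) dx = 0 for j + l even and −4jla²/(π²(j² − l²)²) for j + l odd, ∫x²·sin(jπx/a)·sin(lπx/a) dx = (−1)^(j+l)·4jla³/(π²(j² − l²)²); higher powers the same way via product-to-sum and parts.
Normalization: ∫|φ|² dx = 6.2974.
⟨x⟩ = 1.9392 and ⟨x²⟩ = 4.5769.
(Δx)² = 4.5769 − (1.9392)² = 0.81647.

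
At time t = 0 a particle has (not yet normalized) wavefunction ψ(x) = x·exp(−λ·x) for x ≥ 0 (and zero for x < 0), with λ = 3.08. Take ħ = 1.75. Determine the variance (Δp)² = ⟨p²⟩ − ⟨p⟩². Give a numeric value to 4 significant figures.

Compute ⟨p⟩ and ⟨p²⟩ separately; (Δp)² = ⟨p²⟩ − ⟨p⟩².
Differentiate x·exp(−λ·x) with the product rule; every integrand then reduces to terms xʲ·e^(−2λx) on [0, ∞), with ∫₀^∞ xʲ·e^(−2λx) dx = j!/(2λ)^(j+1).
Normalization: ∫|ψ|² dx = 0.0085563.
⟨p⟩ = 0.0000 and ⟨p²⟩ = 29.052.
(Δp)² = 29.052 − (0.0000)² = 29.052.

29.05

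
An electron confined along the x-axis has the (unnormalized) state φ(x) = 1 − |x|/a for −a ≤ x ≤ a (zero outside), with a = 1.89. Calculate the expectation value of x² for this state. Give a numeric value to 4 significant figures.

0.3572

⟨x²⟩ = ∫ x²·|φ|² dx / ∫|φ|² dx (integrals over the domain).
φ is even, so ∫ over [−a, a] = 2∫₀ᵃ with φ = 1 − x/a there: ∫₀ᵃ (1 − x/a)² dx = a/3, ∫₀ᵃ x²(1 − x/a)² dx = a³/30, ∫₀ᵃ x⁴(1 − x/a)² dx = a⁵/105.
State is unnormalized: ∫|φ|² dx = 1.2600, and ∫φ*·x²·φ dx = 0.45008, so ⟨x²⟩ = 0.45008 / 1.2600.
⟨x²⟩ = 0.35721.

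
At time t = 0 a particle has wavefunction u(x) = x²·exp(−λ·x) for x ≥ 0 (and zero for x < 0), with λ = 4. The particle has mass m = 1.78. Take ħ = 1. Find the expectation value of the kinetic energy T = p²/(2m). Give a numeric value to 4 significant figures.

T = −(ħ²/2m) d²/dx², so ⟨T⟩ = −(ħ²/2m) ∫ u*·u'' dx / ∫|u|² dx; with m = 1.78.
Differentiate x²·exp(−λ·x) with the product rule; every integrand then reduces to terms xʲ·e^(−2λx) on [0, ∞), with ∫₀^∞ xʲ·e^(−2λx) dx = j!/(2λ)^(j+1).
State is unnormalized: ∫|u|² dx = 0.00073242, and ∫u*·(−ħ²/2m · u'') dx = 0.0010973, so ⟨T⟩ = 0.0010973 / 0.00073242.
⟨T⟩ = 1.4981.

1.498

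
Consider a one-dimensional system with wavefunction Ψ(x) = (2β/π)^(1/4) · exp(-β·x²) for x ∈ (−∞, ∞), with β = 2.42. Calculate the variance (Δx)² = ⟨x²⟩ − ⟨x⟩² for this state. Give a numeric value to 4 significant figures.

0.1033

Compute ⟨x⟩ and ⟨x²⟩ separately, then (Δx)² = ⟨x²⟩ − ⟨x⟩².
Gaussian moments: ∫x^(2j)·e^(−2βx²) dx = (2j−1)!!/(4β)^j · √(π/(2β)), odd powers integrate to 0; here √(π/(2β)) = 0.80566.
⟨x⟩ = 0.0000 and ⟨x²⟩ = 0.10331.
(Δx)² = 0.10331 − (0.0000)² = 0.10331.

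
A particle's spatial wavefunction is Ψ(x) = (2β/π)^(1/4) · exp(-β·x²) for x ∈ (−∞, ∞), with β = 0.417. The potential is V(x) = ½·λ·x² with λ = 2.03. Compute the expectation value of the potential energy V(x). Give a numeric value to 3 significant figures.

0.609

⟨V⟩ = ∫ V(x)·|Ψ|² dx.
Gaussian moments: ∫x^(2j)·e^(−2βx²) dx = (2j−1)!!/(4β)^j · √(π/(2β)), odd powers integrate to 0; here √(π/(2β)) = 1.9408.
⟨V⟩ = 0.60851.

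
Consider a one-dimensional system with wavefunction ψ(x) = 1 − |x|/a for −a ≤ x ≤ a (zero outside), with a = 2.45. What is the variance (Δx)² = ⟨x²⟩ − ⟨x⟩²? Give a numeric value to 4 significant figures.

Compute ⟨x⟩ and ⟨x²⟩ separately, then (Δx)² = ⟨x²⟩ − ⟨x⟩².
ψ is even, so ∫ over [−a, a] = 2∫₀ᵃ with ψ = 1 − x/a there: ∫₀ᵃ (1 − x/a)² dx = a/3, ∫₀ᵃ x²(1 − x/a)² dx = a³/30, ∫₀ᵃ x⁴(1 − x/a)² dx = a⁵/105.
Normalization: ∫|ψ|² dx = 1.6333.
⟨x⟩ = 0.0000 and ⟨x²⟩ = 0.60025.
(Δx)² = 0.60025 − (0.0000)² = 0.60025.

0.6003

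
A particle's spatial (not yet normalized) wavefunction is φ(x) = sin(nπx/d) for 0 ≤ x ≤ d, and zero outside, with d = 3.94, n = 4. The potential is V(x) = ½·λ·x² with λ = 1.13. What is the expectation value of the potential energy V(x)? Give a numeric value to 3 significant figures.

2.90

⟨V⟩ = ∫ V(x)·|φ|² dx / ∫|φ|² dx.
With sin²θ = (1 − cos2θ)/2 on 0 ≤ x ≤ d: ∫sin²(nπx/d) dx = d/2, ∫x·sin²(nπx/d) dx = d²/4, ∫x²·sin²(nπx/d) dx = d³·(1/6 − 1/(4n²π²)); higher powers xᵏ the same way, integrating xᵏ·cos(2nπx/d) by parts.
State is unnormalized: ∫|φ|² dx = 1.9700, and ∫φ*·V(x)·φ dx = 5.7048, so ⟨V⟩ = 5.7048 / 1.9700.
⟨V⟩ = 2.8958.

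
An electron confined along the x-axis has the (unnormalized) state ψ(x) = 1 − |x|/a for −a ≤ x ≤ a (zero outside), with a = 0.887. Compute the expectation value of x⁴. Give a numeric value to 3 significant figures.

⟨x⁴⟩ = ∫ x⁴·|ψ|² dx / ∫|ψ|² dx (integrals over the domain).
ψ is even, so ∫ over [−a, a] = 2∫₀ᵃ with ψ = 1 − x/a there: ∫₀ᵃ (1 − x/a)² dx = a/3, ∫₀ᵃ x²(1 − x/a)² dx = a³/30, ∫₀ᵃ x⁴(1 − x/a)² dx = a⁵/105.
State is unnormalized: ∫|ψ|² dx = 0.59133, and ∫ψ*·x⁴·ψ dx = 0.010458, so ⟨x⁴⟩ = 0.010458 / 0.59133.
⟨x⁴⟩ = 0.017686.

0.0177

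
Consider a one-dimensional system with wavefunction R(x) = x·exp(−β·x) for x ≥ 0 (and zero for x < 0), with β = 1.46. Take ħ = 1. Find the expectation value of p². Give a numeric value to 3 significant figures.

p² R = −ħ² d²R/dx²; ⟨p²⟩ = −ħ² ∫ R*·R'' dx / ∫|R|² dx.
Differentiate x·exp(−β·x) with the product rule; every integrand then reduces to terms xʲ·e^(−2βx) on [0, ∞), with ∫₀^∞ xʲ·e^(−2βx) dx = j!/(2β)^(j+1).
State is unnormalized: ∫|R|² dx = 0.080331, and ∫R*·(−ħ² R'') dx = 0.17123, so ⟨p²⟩ = 0.17123 / 0.080331.
⟨p²⟩ = 2.1316.

2.13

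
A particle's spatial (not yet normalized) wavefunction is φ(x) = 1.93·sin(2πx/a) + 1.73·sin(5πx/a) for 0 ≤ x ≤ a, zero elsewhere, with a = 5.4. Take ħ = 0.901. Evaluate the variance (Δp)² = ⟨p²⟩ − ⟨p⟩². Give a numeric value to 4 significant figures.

Compute ⟨p⟩ and ⟨p²⟩ separately; (Δp)² = ⟨p²⟩ − ⟨p⟩².
d²/dx² sin(jπx/a) = −(jπ/a)²·sin(jπx/a); on 0 ≤ x ≤ a, ∫sin²(jπx/a) dx = a/2 and ∫sin(jπx/a)·sin(lπx/a) dx = 0 for j ≠ l, so only diagonal terms survive in ∫|φ|² and ∫φ·φ″; ∫φ·φ′ dx = [φ²/2] between the walls = 0.
Normalization: ∫|φ|² dx = 18.138.
⟨p⟩ = 0.0000 and ⟨p²⟩ = 3.6697.
(Δp)² = 3.6697 − (0.0000)² = 3.6697.

3.670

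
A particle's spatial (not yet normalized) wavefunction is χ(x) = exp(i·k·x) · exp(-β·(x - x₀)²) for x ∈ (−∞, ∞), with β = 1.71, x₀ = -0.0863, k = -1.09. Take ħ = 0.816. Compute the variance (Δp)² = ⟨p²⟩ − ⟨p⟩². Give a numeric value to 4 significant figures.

1.139

Compute ⟨p⟩ and ⟨p²⟩ separately; (Δp)² = ⟨p²⟩ − ⟨p⟩².
Gaussian moments (u = x − x₀): ∫u^(2j)·e^(−2βu²) du = (2j−1)!!/(4β)^j · √(π/(2β)), odd powers integrate to 0; here √(π/(2β)) = 0.95843. Derivatives: χ′ = (ik − 2βu)·χ, χ″ = ((ik − 2βu)² − 2β)·χ; the odd-in-u pieces drop out.
Normalization: ∫|χ|² dx = 0.95843.
⟨p⟩ = -0.88944 and ⟨p²⟩ = 1.9297.
(Δp)² = 1.9297 − (-0.88944)² = 1.1386.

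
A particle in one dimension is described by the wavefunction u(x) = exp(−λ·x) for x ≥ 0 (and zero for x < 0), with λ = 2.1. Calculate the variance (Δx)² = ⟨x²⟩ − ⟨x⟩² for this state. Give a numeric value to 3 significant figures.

0.0567

Compute ⟨x⟩ and ⟨x²⟩ separately, then (Δx)² = ⟨x²⟩ − ⟨x⟩².
Every integrand reduces to terms xʲ·e^(−2λx) on [0, ∞); use ∫₀^∞ xʲ·e^(−2λx) dx = j!/(2λ)^(j+1).
Normalization: ∫|u|² dx = 0.23810.
⟨x⟩ = 0.23810 and ⟨x²⟩ = 0.11338.
(Δx)² = 0.11338 − (0.23810)² = 0.056689.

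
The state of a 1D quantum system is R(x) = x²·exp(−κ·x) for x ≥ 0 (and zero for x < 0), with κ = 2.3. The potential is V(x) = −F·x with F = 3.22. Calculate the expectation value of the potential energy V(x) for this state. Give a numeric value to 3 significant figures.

⟨V⟩ = ∫ V(x)·|R|² dx / ∫|R|² dx.
Every integrand reduces to terms xʲ·e^(−2κx) on [0, ∞); use ∫₀^∞ xʲ·e^(−2κx) dx = j!/(2κ)^(j+1).
State is unnormalized: ∫|R|² dx = 0.011653, and ∫R*·V(x)·R dx = -0.040784, so ⟨V⟩ = -0.040784 / 0.011653.
⟨V⟩ = -3.5000.

-3.50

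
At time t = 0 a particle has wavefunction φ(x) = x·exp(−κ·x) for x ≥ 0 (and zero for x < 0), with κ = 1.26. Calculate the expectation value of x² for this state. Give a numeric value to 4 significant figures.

1.890

⟨x²⟩ = ∫ x²·|φ|² dx / ∫|φ|² dx (integrals over the domain).
Every integrand reduces to terms xʲ·e^(−2κx) on [0, ∞); use ∫₀^∞ xʲ·e^(−2κx) dx = j!/(2κ)^(j+1).
State is unnormalized: ∫|φ|² dx = 0.12498, and ∫φ*·x²·φ dx = 0.23616, so ⟨x²⟩ = 0.23616 / 0.12498.
⟨x²⟩ = 1.8896.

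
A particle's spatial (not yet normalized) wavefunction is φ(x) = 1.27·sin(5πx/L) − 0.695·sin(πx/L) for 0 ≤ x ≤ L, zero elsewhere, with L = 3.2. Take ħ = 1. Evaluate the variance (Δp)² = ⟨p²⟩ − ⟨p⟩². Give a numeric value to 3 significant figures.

18.8

Compute ⟨p⟩ and ⟨p²⟩ separately; (Δp)² = ⟨p²⟩ − ⟨p⟩².
d²/dx² sin(jπx/L) = −(jπ/L)²·sin(jπx/L); on 0 ≤ x ≤ L, ∫sin²(jπx/L) dx = L/2 and ∫sin(jπx/L)·sin(lπx/L) dx = 0 for j ≠ l, so only diagonal terms survive in ∫|φ|² and ∫φ·φ″; ∫φ·φ′ dx = [φ²/2] between the walls = 0.
Normalization: ∫|φ|² dx = 3.3535.
⟨p⟩ = 0.0000 and ⟨p²⟩ = 18.765.
(Δp)² = 18.765 − (0.0000)² = 18.765.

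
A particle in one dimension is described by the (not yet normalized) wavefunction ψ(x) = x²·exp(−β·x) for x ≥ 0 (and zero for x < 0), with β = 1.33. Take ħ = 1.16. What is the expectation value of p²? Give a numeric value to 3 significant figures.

p² ψ = −ħ² d²ψ/dx²; ⟨p²⟩ = −ħ² ∫ ψ*·ψ'' dx / ∫|ψ|² dx.
Differentiate x²·exp(−β·x) with the product rule; every integrand then reduces to terms xʲ·e^(−2βx) on [0, ∞), with ∫₀^∞ xʲ·e^(−2βx) dx = j!/(2β)^(j+1).
State is unnormalized: ∫|ψ|² dx = 0.18022, and ∫ψ*·(−ħ² ψ'') dx = 0.14299, so ⟨p²⟩ = 0.14299 / 0.18022.
⟨p²⟩ = 0.79341.

0.793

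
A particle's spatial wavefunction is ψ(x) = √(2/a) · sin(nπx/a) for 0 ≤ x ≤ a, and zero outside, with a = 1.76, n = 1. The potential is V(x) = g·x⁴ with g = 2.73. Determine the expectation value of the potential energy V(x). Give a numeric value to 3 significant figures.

2.99

⟨V⟩ = ∫ V(x)·|ψ|² dx.
With sin²θ = (1 − cos2θ)/2 on 0 ≤ x ≤ a: ∫sin²(nπx/a) dx = a/2, ∫x·sin²(nπx/a) dx = a²/4, ∫x²·sin²(nπx/a) dx = a³·(1/6 − 1/(4n²π²)); higher powers xᵏ the same way, integrating xᵏ·cos(2nπx/a) by parts.
⟨V⟩ = 2.9882.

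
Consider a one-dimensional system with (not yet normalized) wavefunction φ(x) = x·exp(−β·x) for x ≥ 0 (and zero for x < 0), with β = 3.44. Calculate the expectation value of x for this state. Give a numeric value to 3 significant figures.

0.436

⟨x⟩ = ∫ x·|φ|² dx / ∫|φ|² dx (integrals over the domain).
Every integrand reduces to terms xʲ·e^(−2βx) on [0, ∞); use ∫₀^∞ xʲ·e^(−2βx) dx = j!/(2β)^(j+1).
State is unnormalized: ∫|φ|² dx = 0.0061414, and ∫φ*·x·φ dx = 0.0026779, so ⟨x⟩ = 0.0026779 / 0.0061414.
⟨x⟩ = 0.43605.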